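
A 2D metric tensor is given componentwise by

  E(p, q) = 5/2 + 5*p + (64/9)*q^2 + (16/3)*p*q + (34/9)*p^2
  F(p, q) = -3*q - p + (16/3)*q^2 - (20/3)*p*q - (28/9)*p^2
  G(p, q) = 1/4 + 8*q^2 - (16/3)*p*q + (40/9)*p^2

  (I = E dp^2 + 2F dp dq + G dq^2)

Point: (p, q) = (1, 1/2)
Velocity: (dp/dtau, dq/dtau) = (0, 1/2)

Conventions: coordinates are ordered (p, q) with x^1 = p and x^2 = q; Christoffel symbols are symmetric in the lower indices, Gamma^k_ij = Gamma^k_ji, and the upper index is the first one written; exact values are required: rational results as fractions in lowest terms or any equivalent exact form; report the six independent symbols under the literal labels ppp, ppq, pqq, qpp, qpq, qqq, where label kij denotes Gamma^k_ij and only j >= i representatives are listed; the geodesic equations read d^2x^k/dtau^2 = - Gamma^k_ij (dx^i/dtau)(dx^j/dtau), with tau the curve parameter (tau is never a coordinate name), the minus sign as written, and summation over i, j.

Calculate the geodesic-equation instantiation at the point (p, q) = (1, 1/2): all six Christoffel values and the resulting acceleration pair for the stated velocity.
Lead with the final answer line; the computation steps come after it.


Answer: Gamma_ppp = -62883/3497, Gamma_ppq = 31584/3497, Gamma_pqq = -12854/3497, Gamma_qpp = -133394/3497, Gamma_qpq = 62384/3497, Gamma_qqq = -23132/3497; accelerations (d^2p/dtau^2, d^2q/dtau^2) = (6427/6994, 5783/3497)

E = 283/18, F = -137/18, G = 145/36 at the point
E_p = 137/9, E_q = 112/9, F_p = -95/9, F_q = -13/3, G_p = 56/9, G_q = 8/3
EG - F^2 = 3497/648;  g^inv = (648/3497) * [[145/36, 137/18], [137/18, 283/18]]
first-kind symbols [ij,l] = (1/2)(d_i g_jl + d_j g_il - d_l g_ij): [pp,p] = E_p/2 = 137/18, [pp,q] = F_p - E_q/2 = -151/9, [pq,p] = E_q/2 = 56/9, [pq,q] = G_p/2 = 28/9, [qq,p] = F_q - G_p/2 = -67/9, [qq,q] = G_q/2 = 4/3
Gamma^p_ij = (G*[ij,p] - F*[ij,q])/(EG - F^2), Gamma^q_ij = (E*[ij,q] - F*[ij,p])/(EG - F^2)
Gamma_ppp = -62883/3497, Gamma_ppq = 31584/3497, Gamma_pqq = -12854/3497, Gamma_qpp = -133394/3497, Gamma_qpq = 62384/3497, Gamma_qqq = -23132/3497
d^2p/dtau^2 = -(Gamma_ppp*(0)^2 + 2*Gamma_ppq*(0)*(1/2) + Gamma_pqq*(1/2)^2) = 6427/6994
d^2q/dtau^2 = -(Gamma_qpp*(0)^2 + 2*Gamma_qpq*(0)*(1/2) + Gamma_qqq*(1/2)^2) = 5783/3497


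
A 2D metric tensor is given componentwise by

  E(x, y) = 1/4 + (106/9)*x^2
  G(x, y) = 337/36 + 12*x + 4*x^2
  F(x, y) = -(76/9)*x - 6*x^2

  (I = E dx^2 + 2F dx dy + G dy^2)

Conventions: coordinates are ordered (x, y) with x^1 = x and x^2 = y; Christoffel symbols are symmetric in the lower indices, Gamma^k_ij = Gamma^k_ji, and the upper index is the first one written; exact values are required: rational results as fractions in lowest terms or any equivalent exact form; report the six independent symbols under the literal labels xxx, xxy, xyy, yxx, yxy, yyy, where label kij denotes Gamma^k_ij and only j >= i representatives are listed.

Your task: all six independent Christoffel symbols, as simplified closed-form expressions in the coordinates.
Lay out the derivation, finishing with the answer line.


E = 1/4 + (106/9)*x^2; F = -(76/9)*x - 6*x^2; G = 337/36 + 12*x + 4*x^2
Gamma^k_ij = (1/2) g^{kl} (d_i g_jl + d_j g_il - d_l g_ij), with g^inv = (1/(EG-F^2)) [[G, -F], [-F, E]]
first partials: E_x = (212/9)*x, E_y = 0, F_x = -76/9 - 12*x, F_y = 0, G_x = 12 + 8*x, G_y = 0
D = EG - F^2 = 337/144 + 3*x + (719/18)*x^2 + 40*x^3 + (100/9)*x^4
expanded: Gamma^x_xx = (G E_x - 2F F_x + F E_y)/(2D), Gamma^x_xy = (G E_y - F G_x)/(2D), Gamma^x_yy = (2G F_y - G G_x - F G_y)/(2D), Gamma^y_xx = (2E F_x - E E_y - F E_x)/(2D), Gamma^y_xy = (E G_x - F E_y)/(2D), Gamma^y_yy = (E G_y - 2F F_y + F G_x)/(2D); substitute and cancel common factors

Answer: Gamma_xxx = (-3584*x^3 - 1536*x^2 + 5608*x)/(1600*x^4 + 5760*x^3 + 5752*x^2 + 432*x + 337), Gamma_xxy = (3456*x^3 + 10048*x^2 + 7296*x)/(1600*x^4 + 5760*x^3 + 5752*x^2 + 432*x + 337), Gamma_xyy = (-2304*x^3 - 10368*x^2 - 15760*x - 8088)/(1600*x^4 + 5760*x^3 + 5752*x^2 + 432*x + 337), Gamma_yxx = (-10176*x^3 - 432*x - 304)/(1600*x^4 + 5760*x^3 + 5752*x^2 + 432*x + 337), Gamma_yxy = (6784*x^3 + 10176*x^2 + 144*x + 216)/(1600*x^4 + 5760*x^3 + 5752*x^2 + 432*x + 337), Gamma_yyy = (-3456*x^3 - 10048*x^2 - 7296*x)/(1600*x^4 + 5760*x^3 + 5752*x^2 + 432*x + 337)


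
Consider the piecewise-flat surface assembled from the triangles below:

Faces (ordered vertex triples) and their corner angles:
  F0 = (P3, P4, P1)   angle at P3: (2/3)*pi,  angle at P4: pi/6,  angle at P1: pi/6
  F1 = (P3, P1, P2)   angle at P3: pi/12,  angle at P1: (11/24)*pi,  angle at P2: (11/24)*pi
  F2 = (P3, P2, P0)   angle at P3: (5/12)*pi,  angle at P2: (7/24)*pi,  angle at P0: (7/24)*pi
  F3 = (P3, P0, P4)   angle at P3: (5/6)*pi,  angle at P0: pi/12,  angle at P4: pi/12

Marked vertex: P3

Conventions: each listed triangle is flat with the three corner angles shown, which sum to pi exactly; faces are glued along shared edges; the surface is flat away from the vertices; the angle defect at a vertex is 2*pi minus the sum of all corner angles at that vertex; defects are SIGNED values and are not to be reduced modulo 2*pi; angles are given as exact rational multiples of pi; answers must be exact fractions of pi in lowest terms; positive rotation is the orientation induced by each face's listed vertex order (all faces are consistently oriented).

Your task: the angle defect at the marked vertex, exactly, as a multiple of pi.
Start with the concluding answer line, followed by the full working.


Answer: defect(P3) = 0

Sum of corner angles at P3: 2*pi
defect = 2*pi - 2*pi


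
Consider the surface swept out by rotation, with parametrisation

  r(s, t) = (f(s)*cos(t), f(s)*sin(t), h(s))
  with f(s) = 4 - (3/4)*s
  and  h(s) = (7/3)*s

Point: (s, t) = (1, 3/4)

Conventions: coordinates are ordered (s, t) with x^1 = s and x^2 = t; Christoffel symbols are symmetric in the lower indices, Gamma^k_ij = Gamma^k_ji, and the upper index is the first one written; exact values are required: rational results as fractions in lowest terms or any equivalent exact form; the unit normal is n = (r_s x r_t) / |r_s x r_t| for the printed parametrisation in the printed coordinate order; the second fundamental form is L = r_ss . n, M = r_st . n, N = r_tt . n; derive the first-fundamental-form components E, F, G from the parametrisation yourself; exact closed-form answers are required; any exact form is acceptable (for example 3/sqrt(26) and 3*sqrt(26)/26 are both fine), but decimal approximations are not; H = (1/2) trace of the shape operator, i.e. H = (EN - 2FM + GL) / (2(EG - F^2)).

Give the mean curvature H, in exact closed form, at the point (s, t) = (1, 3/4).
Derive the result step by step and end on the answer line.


f = 13/4, f' = -3/4, f'' = 0, h' = 7/3, h'' = 0
E = 865/144, F = 0, G = 169/16; answer radicand W^2 = 865/144
unnormalised second-form numerators: l = 0, m = 0, n = 91/12; L = l/sqrt(865/144), and similarly M = m/sqrt(W^2), N = n/sqrt(W^2)
H = (E*n - 2*F*m + G*l) / (2*(EG - F^2)*sqrt(W^2)); E*n - 2*F*m + G*l = 78715/1728, EG - F^2 = 146185/2304, so H = (14/39)/sqrt(865/144)

Answer: H = 56*sqrt(865)/11245


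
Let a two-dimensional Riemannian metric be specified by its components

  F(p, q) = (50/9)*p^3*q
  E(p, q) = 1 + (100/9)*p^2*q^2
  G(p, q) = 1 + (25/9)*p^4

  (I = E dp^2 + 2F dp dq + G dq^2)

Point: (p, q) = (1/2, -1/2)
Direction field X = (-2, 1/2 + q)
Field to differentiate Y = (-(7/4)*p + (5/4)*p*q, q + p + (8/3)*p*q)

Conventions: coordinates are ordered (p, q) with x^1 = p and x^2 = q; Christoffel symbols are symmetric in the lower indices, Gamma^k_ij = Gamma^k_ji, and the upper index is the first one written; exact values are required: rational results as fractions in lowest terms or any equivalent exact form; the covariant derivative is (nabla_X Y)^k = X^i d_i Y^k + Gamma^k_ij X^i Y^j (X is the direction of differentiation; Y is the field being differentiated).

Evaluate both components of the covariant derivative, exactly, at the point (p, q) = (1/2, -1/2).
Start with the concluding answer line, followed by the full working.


Answer: (nabla_X Y)^p = 17833/3228, (nabla_X Y)^q = 451/1614

E = 61/36, F = -25/72, G = 169/144 at the point
E_p = 25/9, E_q = -25/9, F_p = -25/12, F_q = 25/36, G_p = 25/18, G_q = 0
EG - F^2 = 269/144;  g^inv = (144/269) * [[169/144, 25/72], [25/72, 61/36]]
first-kind symbols [ij,l] = (1/2)(d_i g_jl + d_j g_il - d_l g_ij): [pp,p] = E_p/2 = 25/18, [pp,q] = F_p - E_q/2 = -25/36, [pq,p] = E_q/2 = -25/18, [pq,q] = G_p/2 = 25/36, [qq,p] = F_q - G_p/2 = 0, [qq,q] = G_q/2 = 0
Gamma^p_ij = (G*[ij,p] - F*[ij,q])/(EG - F^2), Gamma^q_ij = (E*[ij,q] - F*[ij,p])/(EG - F^2)
Gamma_ppp = 200/269, Gamma_ppq = -200/269, Gamma_pqq = 0, Gamma_qpp = -100/269, Gamma_qpq = 100/269, Gamma_qqq = 0
X = (-2, 0), Y = (-19/16, -2/3) at the point


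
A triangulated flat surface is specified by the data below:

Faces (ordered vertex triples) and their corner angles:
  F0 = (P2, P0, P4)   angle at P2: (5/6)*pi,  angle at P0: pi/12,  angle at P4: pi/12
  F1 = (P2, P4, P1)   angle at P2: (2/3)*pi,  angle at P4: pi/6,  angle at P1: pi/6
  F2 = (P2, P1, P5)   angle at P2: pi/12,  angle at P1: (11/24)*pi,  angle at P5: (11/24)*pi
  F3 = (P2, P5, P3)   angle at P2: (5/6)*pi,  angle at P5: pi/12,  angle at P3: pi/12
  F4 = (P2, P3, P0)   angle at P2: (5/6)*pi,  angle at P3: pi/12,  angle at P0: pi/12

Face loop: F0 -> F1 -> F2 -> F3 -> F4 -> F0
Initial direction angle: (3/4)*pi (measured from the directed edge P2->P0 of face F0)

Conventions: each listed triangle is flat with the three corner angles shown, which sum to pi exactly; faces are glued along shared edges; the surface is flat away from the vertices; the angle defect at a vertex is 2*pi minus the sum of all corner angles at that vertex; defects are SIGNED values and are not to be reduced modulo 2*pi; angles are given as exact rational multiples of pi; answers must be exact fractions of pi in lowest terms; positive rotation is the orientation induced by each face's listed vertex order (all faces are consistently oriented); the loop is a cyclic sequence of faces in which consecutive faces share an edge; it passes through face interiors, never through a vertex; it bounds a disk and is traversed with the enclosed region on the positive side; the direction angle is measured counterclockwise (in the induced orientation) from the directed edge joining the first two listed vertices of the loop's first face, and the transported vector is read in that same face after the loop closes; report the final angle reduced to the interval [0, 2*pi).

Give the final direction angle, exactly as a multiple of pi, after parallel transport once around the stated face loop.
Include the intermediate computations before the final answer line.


enclosed vertex P2: corner angles sum to (13/4)*pi, defect = 2*pi - (13/4)*pi = (-5/4)*pi
by Gauss-Bonnet the loop rotates the vector by the enclosed defect sum (positive orientation, mod 2*pi)
final angle = (3/4)*pi - (5/4)*pi = (3/2)*pi (mod 2*pi)

Answer: final direction angle = (3/2)*pi


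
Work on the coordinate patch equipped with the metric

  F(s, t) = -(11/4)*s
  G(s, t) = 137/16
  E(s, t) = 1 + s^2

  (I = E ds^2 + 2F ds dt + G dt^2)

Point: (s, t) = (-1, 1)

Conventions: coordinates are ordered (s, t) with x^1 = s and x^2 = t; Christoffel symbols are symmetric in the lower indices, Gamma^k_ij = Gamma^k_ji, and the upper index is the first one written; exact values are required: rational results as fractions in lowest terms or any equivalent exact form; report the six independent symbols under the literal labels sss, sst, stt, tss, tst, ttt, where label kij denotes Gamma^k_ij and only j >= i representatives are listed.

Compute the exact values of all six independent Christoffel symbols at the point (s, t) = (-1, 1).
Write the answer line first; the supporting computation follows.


Answer: Gamma_sss = -16/153, Gamma_sst = 0, Gamma_stt = 0, Gamma_tss = -44/153, Gamma_tst = 0, Gamma_ttt = 0

E = 2, F = 11/4, G = 137/16 at the point
E_s = -2, E_t = 0, F_s = -11/4, F_t = 0, G_s = 0, G_t = 0
EG - F^2 = 153/16;  g^inv = (16/153) * [[137/16, -11/4], [-11/4, 2]]
first-kind symbols [ij,l] = (1/2)(d_i g_jl + d_j g_il - d_l g_ij): [ss,s] = E_s/2 = -1, [ss,t] = F_s - E_t/2 = -11/4, [st,s] = E_t/2 = 0, [st,t] = G_s/2 = 0, [tt,s] = F_t - G_s/2 = 0, [tt,t] = G_t/2 = 0
Gamma^s_ij = (G*[ij,s] - F*[ij,t])/(EG - F^2), Gamma^t_ij = (E*[ij,t] - F*[ij,s])/(EG - F^2)


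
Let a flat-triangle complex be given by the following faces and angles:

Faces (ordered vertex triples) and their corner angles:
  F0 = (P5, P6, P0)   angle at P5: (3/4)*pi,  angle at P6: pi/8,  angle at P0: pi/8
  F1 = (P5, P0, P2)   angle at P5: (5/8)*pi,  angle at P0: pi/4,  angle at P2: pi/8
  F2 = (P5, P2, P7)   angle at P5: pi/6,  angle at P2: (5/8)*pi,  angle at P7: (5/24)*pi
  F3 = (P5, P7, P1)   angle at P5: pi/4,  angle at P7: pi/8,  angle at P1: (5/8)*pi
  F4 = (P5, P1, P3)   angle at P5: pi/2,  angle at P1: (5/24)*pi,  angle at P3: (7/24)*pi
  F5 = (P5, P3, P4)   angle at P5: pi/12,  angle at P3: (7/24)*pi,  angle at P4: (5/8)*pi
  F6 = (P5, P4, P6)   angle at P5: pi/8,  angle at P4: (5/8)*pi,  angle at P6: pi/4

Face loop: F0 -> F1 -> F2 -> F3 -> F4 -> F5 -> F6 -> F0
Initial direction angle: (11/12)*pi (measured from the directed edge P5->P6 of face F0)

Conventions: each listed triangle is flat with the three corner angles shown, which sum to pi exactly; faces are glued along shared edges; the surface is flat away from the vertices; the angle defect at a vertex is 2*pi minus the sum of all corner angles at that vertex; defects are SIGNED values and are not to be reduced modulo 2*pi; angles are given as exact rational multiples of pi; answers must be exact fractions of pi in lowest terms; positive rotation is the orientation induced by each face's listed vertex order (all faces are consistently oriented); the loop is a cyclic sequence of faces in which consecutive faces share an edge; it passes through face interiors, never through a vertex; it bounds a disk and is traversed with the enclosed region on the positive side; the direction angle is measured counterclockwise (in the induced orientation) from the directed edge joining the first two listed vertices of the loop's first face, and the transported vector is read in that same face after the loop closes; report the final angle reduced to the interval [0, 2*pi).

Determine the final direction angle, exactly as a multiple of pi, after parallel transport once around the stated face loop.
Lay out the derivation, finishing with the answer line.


enclosed vertex P5: corner angles sum to (5/2)*pi, defect = 2*pi - (5/2)*pi = -pi/2
by Gauss-Bonnet the loop rotates the vector by the enclosed defect sum (positive orientation, mod 2*pi)
final angle = (11/12)*pi - pi/2 = (5/12)*pi (mod 2*pi)

Answer: final direction angle = (5/12)*pi


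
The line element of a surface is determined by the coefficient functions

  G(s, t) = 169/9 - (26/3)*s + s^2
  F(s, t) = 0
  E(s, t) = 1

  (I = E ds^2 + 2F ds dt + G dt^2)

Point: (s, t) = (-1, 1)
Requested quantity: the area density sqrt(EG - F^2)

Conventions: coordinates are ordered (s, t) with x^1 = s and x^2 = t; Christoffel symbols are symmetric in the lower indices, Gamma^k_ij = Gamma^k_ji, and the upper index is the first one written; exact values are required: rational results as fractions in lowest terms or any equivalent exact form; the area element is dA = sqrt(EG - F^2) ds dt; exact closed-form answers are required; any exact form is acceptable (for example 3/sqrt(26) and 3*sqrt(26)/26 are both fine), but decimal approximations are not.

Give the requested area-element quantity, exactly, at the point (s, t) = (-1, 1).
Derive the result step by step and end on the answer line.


E = 1, F = 0, G = 256/9; EG - F^2 = 256/9

Answer: sqrt(EG - F^2) = 16/3


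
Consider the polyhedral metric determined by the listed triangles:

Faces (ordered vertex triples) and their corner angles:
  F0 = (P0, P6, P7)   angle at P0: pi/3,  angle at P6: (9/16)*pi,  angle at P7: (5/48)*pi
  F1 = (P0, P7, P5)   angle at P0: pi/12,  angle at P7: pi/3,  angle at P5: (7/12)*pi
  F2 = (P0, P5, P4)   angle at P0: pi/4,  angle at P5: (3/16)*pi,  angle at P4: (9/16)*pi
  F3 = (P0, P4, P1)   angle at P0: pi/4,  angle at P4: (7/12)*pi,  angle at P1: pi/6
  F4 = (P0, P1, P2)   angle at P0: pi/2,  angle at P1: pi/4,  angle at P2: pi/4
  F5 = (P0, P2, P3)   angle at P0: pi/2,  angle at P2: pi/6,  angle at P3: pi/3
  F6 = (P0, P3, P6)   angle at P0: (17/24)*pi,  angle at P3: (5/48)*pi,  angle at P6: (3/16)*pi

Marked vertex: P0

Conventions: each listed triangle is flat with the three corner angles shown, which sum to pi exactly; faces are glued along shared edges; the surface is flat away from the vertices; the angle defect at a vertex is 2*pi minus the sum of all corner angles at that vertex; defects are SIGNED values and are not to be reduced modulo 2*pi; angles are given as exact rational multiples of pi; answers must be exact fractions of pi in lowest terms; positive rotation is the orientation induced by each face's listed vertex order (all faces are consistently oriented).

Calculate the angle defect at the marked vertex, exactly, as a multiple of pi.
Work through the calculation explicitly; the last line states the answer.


Sum of corner angles at P0: (21/8)*pi
defect = 2*pi - (21/8)*pi

Answer: defect(P0) = (-5/8)*pi


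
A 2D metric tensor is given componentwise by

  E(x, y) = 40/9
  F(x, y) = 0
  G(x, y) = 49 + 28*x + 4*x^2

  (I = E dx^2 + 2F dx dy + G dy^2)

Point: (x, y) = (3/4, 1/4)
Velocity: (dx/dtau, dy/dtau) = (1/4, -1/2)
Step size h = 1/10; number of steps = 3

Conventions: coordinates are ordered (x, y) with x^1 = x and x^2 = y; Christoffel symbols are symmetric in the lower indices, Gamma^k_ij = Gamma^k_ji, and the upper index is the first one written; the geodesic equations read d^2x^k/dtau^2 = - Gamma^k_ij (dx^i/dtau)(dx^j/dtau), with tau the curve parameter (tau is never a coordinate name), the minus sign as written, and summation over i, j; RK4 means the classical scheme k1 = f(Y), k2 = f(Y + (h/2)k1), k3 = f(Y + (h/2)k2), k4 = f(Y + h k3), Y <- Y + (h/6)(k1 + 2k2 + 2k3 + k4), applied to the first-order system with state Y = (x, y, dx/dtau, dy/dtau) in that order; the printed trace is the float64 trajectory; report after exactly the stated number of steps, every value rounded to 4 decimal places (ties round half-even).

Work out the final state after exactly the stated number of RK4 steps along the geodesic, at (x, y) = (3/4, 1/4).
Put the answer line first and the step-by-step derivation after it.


Answer: x = 0.8671, y = 0.1036, dx/dtau = 0.5268, dy/dtau = -0.4735

f(Y) = (dx/dtau, dy/dtau, -Gamma^x_ij Y'^i Y'^j, -Gamma^y_ij Y'^i Y'^j) with the Gammas evaluated at the stage position; h = 0.100000; intermediate values shown to 6 dp
step 0: x = 0.7500, y = 0.2500, dx/dtau = 0.2500, dy/dtau = -0.5000
step 1:
  k1: at (x, y) = (0.750000, 0.250000), (dx/dtau, dy/dtau) = (0.250000, -0.500000); Gamma_xxx = 0.000000, Gamma_xxy = 0.000000, Gamma_xyy = -3.825000, Gamma_yxx = 0.000000, Gamma_yxy = 0.235294, Gamma_yyy = 0.000000; k1 = (0.250000, -0.500000, 0.956250, 0.058824)
  k2: at (x, y) = (0.762500, 0.225000), (dx/dtau, dy/dtau) = (0.297812, -0.497059); Gamma_xxx = 0.000000, Gamma_xxy = 0.000000, Gamma_xyy = -3.836250, Gamma_yxx = 0.000000, Gamma_yxy = 0.234604, Gamma_yyy = 0.000000; k2 = (0.297812, -0.497059, 0.947813, 0.069457)
  k3: at (x, y) = (0.764891, 0.225147), (dx/dtau, dy/dtau) = (0.297391, -0.496527); Gamma_xxx = 0.000000, Gamma_xxy = 0.000000, Gamma_xyy = -3.838402, Gamma_yxx = 0.000000, Gamma_yxy = 0.234473, Gamma_yyy = 0.000000; k3 = (0.297391, -0.496527, 0.946316, 0.069246)
  k4: at (x, y) = (0.779739, 0.200347), (dx/dtau, dy/dtau) = (0.344632, -0.493075); Gamma_xxx = 0.000000, Gamma_xxy = 0.000000, Gamma_xyy = -3.851765, Gamma_yxx = 0.000000, Gamma_yxy = 0.233659, Gamma_yyy = 0.000000; k4 = (0.344632, -0.493075, 0.936454, 0.079411)
  Y <- Y + (h/6)(k1 + 2k2 + 2k3 + k4): x = 0.7798, y = 0.2003, dx/dtau = 0.3447, dy/dtau = -0.4931
step 2:
  k1: at (x, y) = (0.779751, 0.200329), (dx/dtau, dy/dtau) = (0.344683, -0.493073); Gamma_xxx = 0.000000, Gamma_xxy = 0.000000, Gamma_xyy = -3.851776, Gamma_yxx = 0.000000, Gamma_yxy = 0.233658, Gamma_yyy = 0.000000; k1 = (0.344683, -0.493073, 0.936446, 0.079422)
  k2: at (x, y) = (0.796985, 0.175676), (dx/dtau, dy/dtau) = (0.391505, -0.489102); Gamma_xxx = 0.000000, Gamma_xxy = 0.000000, Gamma_xyy = -3.867286, Gamma_yxx = 0.000000, Gamma_yxy = 0.232721, Gamma_yyy = 0.000000; k2 = (0.391505, -0.489102, 0.925134, 0.089126)
  k3: at (x, y) = (0.799326, 0.175874), (dx/dtau, dy/dtau) = (0.390939, -0.488616); Gamma_xxx = 0.000000, Gamma_xxy = 0.000000, Gamma_xyy = -3.869393, Gamma_yxx = 0.000000, Gamma_yxy = 0.232595, Gamma_yyy = 0.000000; k3 = (0.390939, -0.488616, 0.923802, 0.088860)
  k4: at (x, y) = (0.818845, 0.151468), (dx/dtau, dy/dtau) = (0.437063, -0.484187); Gamma_xxx = 0.000000, Gamma_xxy = 0.000000, Gamma_xyy = -3.886960, Gamma_yxx = 0.000000, Gamma_yxy = 0.231543, Gamma_yyy = 0.000000; k4 = (0.437063, -0.484187, 0.911246, 0.097998)
  Y <- Y + (h/6)(k1 + 2k2 + 2k3 + k4): x = 0.8189, y = 0.1515, dx/dtau = 0.4371, dy/dtau = -0.4842
step 3:
  k1: at (x, y) = (0.818861, 0.151451), (dx/dtau, dy/dtau) = (0.437109, -0.484183); Gamma_xxx = 0.000000, Gamma_xxy = 0.000000, Gamma_xyy = -3.886975, Gamma_yxx = 0.000000, Gamma_yxy = 0.231543, Gamma_yyy = 0.000000; k1 = (0.437109, -0.484183, 0.911235, 0.098008)
  k2: at (x, y) = (0.840717, 0.127242), (dx/dtau, dy/dtau) = (0.482671, -0.479282); Gamma_xxx = 0.000000, Gamma_xxy = 0.000000, Gamma_xyy = -3.906645, Gamma_yxx = 0.000000, Gamma_yxy = 0.230377, Gamma_yyy = 0.000000; k2 = (0.482671, -0.479282, 0.897402, 0.106589)
  k3: at (x, y) = (0.842995, 0.127487), (dx/dtau, dy/dtau) = (0.481979, -0.478853); Gamma_xxx = 0.000000, Gamma_xxy = 0.000000, Gamma_xyy = -3.908695, Gamma_yxx = 0.000000, Gamma_yxy = 0.230256, Gamma_yyy = 0.000000; k3 = (0.481979, -0.478853, 0.896266, 0.106285)
  k4: at (x, y) = (0.867059, 0.103566), (dx/dtau, dy/dtau) = (0.526735, -0.473554); Gamma_xxx = 0.000000, Gamma_xxy = 0.000000, Gamma_xyy = -3.930353, Gamma_yxx = 0.000000, Gamma_yxy = 0.228987, Gamma_yyy = 0.000000; k4 = (0.526735, -0.473554, 0.881396, 0.114236)
  Y <- Y + (h/6)(k1 + 2k2 + 2k3 + k4): x = 0.8671, y = 0.1036, dx/dtau = 0.5268, dy/dtau = -0.4735


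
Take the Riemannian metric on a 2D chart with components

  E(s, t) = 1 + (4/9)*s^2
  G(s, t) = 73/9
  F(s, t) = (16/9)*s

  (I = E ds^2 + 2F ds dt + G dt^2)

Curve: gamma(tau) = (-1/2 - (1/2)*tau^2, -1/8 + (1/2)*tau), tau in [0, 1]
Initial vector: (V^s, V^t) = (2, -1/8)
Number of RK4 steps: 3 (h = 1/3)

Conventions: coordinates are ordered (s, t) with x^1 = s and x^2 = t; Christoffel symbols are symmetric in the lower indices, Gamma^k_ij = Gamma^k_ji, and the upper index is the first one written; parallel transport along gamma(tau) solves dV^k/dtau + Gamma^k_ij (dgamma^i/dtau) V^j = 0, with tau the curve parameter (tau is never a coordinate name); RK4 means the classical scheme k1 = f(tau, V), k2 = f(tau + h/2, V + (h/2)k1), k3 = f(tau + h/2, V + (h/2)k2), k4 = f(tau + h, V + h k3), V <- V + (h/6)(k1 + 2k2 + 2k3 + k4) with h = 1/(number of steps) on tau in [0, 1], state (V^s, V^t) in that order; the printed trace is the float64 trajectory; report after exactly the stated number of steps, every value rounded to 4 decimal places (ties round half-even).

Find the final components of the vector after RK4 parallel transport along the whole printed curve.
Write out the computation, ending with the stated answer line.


gamma'(tau) = (-tau, 1/2); f(tau, V)^k = -Gamma^k_ij(gamma(tau)) gamma'^i(tau) V^j; h = 1/3; intermediate values shown to 6 dp
curve data and Christoffel symbols at the stage parameters:
  tau = 0.000000: gamma = (-0.500000, -0.125000), gamma' = (0.000000, 0.500000); Gamma_sss = -0.027027, Gamma_sst = 0.000000, Gamma_stt = 0.000000, Gamma_tss = 0.216216, Gamma_tst = 0.000000, Gamma_ttt = 0.000000
  tau = 0.166667: gamma = (-0.513889, -0.041667), gamma' = (-0.166667, 0.500000); Gamma_sss = -0.027757, Gamma_sst = 0.000000, Gamma_stt = 0.000000, Gamma_tss = 0.216052, Gamma_tst = 0.000000, Gamma_ttt = 0.000000
  tau = 0.333333: gamma = (-0.555556, 0.041667), gamma' = (-0.333333, 0.500000); Gamma_sss = -0.029935, Gamma_sst = 0.000000, Gamma_stt = 0.000000, Gamma_tss = 0.215533, Gamma_tst = 0.000000, Gamma_ttt = 0.000000
  tau = 0.500000: gamma = (-0.625000, 0.125000), gamma' = (-0.500000, 0.500000); Gamma_sss = -0.033529, Gamma_sst = 0.000000, Gamma_stt = 0.000000, Gamma_tss = 0.214585, Gamma_tst = 0.000000, Gamma_ttt = 0.000000
  tau = 0.666667: gamma = (-0.722222, 0.208333), gamma' = (-0.666667, 0.500000); Gamma_sss = -0.038474, Gamma_sst = 0.000000, Gamma_stt = 0.000000, Gamma_tss = 0.213088, Gamma_tst = 0.000000, Gamma_ttt = 0.000000
  tau = 0.833333: gamma = (-0.847222, 0.291667), gamma' = (-0.833333, 0.500000); Gamma_sss = -0.044666, Gamma_sst = 0.000000, Gamma_stt = 0.000000, Gamma_tss = 0.210884, Gamma_tst = 0.000000, Gamma_ttt = 0.000000
  tau = 1.000000: gamma = (-1.000000, 0.375000), gamma' = (-1.000000, 0.500000); Gamma_sss = -0.051948, Gamma_sst = 0.000000, Gamma_stt = 0.000000, Gamma_tss = 0.207792, Gamma_tst = 0.000000, Gamma_ttt = 0.000000
step 0: V^s = 2.0000, V^t = -0.1250
step 1: k1 = (0.000000, 0.000000), k2 = (-0.009252, 0.072017), k3 = (-0.009245, 0.071962), k4 = (-0.019926, 0.143467); V <- V + (h/6)(k1 + 2k2 + 2k3 + k4): V^s = 1.9968, V^t = -0.1010
step 2: k1 = (-0.019925, 0.143461), k2 = (-0.033420, 0.213889), k3 = (-0.033383, 0.213648), k4 = (-0.050932, 0.282087); V <- V + (h/6)(k1 + 2k2 + 2k3 + k4): V^s = 1.9855, V^t = -0.0299
step 3: k1 = (-0.050926, 0.282054), k2 = (-0.073588, 0.347430), k3 = (-0.073447, 0.346766), k4 = (-0.101870, 0.407480); V <- V + (h/6)(k1 + 2k2 + 2k3 + k4): V^s = 1.9607, V^t = 0.0856

Answer: V^s = 1.9607, V^t = 0.0856


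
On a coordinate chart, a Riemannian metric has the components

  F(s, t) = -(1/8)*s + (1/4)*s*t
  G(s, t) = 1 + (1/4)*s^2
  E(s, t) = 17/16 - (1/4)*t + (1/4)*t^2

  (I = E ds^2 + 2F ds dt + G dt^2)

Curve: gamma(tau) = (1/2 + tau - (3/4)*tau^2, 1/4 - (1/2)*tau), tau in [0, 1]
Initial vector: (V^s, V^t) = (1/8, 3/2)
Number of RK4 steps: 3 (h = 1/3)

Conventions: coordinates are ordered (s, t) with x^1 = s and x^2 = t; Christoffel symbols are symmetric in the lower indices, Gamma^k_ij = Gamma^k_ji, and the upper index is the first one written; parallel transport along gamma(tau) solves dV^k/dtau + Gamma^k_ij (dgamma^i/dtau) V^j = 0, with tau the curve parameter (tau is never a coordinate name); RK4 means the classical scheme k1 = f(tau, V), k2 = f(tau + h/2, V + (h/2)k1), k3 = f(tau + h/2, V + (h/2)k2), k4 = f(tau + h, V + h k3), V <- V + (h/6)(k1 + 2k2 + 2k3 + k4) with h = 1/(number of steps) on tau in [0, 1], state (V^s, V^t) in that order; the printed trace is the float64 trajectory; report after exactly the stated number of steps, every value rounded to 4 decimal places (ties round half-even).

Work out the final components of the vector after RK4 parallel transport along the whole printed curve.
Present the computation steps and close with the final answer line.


gamma'(tau) = (1 - (3/2)*tau, -1/2); f(tau, V)^k = -Gamma^k_ij(gamma(tau)) gamma'^i(tau) V^j; h = 1/3; intermediate values shown to 6 dp
curve data and Christoffel symbols at the stage parameters:
  tau = 0.000000: gamma = (0.500000, 0.250000), gamma' = (1.000000, -0.500000); Gamma_sss = 0.000000, Gamma_sst = -0.057971, Gamma_stt = 0.000000, Gamma_tss = 0.000000, Gamma_tst = 0.115942, Gamma_ttt = 0.000000
  tau = 0.166667: gamma = (0.645833, 0.166667), gamma' = (0.750000, -0.500000); Gamma_sss = 0.000000, Gamma_sst = -0.073613, Gamma_stt = 0.000000, Gamma_tss = 0.000000, Gamma_tst = 0.142624, Gamma_ttt = 0.000000
  tau = 0.333333: gamma = (0.750000, 0.083333), gamma' = (0.500000, -0.500000); Gamma_sss = 0.000000, Gamma_sst = -0.087977, Gamma_stt = 0.000000, Gamma_tss = 0.000000, Gamma_tst = 0.158358, Gamma_ttt = 0.000000
  tau = 0.500000: gamma = (0.812500, 0.000000), gamma' = (0.250000, -0.500000); Gamma_sss = 0.000000, Gamma_sst = -0.101830, Gamma_stt = 0.000000, Gamma_tss = 0.000000, Gamma_tst = 0.165473, Gamma_ttt = 0.000000
  tau = 0.666667: gamma = (0.833333, -0.083333), gamma' = (0.000000, -0.500000); Gamma_sss = 0.000000, Gamma_sst = -0.115862, Gamma_stt = 0.000000, Gamma_tss = 0.000000, Gamma_tst = 0.165517, Gamma_ttt = 0.000000
  tau = 0.833333: gamma = (0.812500, -0.166667), gamma' = (-0.250000, -0.500000); Gamma_sss = 0.000000, Gamma_sst = -0.130601, Gamma_stt = 0.000000, Gamma_tss = 0.000000, Gamma_tst = 0.159170, Gamma_ttt = 0.000000
  tau = 1.000000: gamma = (0.750000, -0.250000), gamma' = (-0.500000, -0.500000); Gamma_sss = 0.000000, Gamma_sst = -0.146341, Gamma_stt = 0.000000, Gamma_tss = 0.000000, Gamma_tst = 0.146341, Gamma_ttt = 0.000000
step 0: V^s = 0.1250, V^t = 1.5000
step 1: k1 = (0.083333, -0.166667), k2 = (0.076169, -0.147577), k3 = (0.076388, -0.148002), k4 = (0.057194, -0.102949); V <- V + (h/6)(k1 + 2k2 + 2k3 + k4): V^s = 0.1498, V^t = 1.4522
step 2: k1 = (0.057291, -0.103124), k2 = (0.028420, -0.046183), k3 = (0.028907, -0.046973), k4 = (-0.009234, 0.013191); V <- V + (h/6)(k1 + 2k2 + 2k3 + k4): V^s = 0.1588, V^t = 1.4368
step 3: k1 = (-0.009199, 0.013142), k2 = (-0.057254, 0.069778), k3 = (-0.057039, 0.069516), k4 = (-0.117058, 0.117058); V <- V + (h/6)(k1 + 2k2 + 2k3 + k4): V^s = 0.1391, V^t = 1.4595

Answer: V^s = 0.1391, V^t = 1.4595


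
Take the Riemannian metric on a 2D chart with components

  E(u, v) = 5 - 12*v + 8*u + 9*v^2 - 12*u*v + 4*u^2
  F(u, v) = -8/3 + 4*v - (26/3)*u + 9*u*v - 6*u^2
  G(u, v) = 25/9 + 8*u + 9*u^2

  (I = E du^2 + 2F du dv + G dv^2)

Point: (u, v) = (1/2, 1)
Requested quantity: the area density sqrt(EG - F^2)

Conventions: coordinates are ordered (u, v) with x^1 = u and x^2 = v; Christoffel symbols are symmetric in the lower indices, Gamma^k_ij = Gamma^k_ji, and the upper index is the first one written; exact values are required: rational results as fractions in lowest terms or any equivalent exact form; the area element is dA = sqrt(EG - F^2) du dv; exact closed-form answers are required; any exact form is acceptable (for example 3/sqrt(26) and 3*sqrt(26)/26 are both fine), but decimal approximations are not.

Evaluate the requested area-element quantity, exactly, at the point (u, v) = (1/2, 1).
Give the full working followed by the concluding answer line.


E = 1, F = 0, G = 325/36; EG - F^2 = 325/36

Answer: sqrt(EG - F^2) = 5*sqrt(13)/6


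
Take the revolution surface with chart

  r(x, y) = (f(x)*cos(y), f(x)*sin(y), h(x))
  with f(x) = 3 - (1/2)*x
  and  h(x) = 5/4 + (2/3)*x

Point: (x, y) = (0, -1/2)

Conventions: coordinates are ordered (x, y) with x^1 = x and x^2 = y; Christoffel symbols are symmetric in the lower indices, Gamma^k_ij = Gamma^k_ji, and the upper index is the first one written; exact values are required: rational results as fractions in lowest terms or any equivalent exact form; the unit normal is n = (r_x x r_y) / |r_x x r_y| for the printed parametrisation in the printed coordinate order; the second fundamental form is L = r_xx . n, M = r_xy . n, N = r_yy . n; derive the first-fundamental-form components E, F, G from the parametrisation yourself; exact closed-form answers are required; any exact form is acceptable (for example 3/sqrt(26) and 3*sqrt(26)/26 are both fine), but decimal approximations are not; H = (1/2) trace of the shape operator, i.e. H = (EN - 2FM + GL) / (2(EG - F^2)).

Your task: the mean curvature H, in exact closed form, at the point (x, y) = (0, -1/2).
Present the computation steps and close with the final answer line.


f = 3, f' = -1/2, f'' = 0, h' = 2/3, h'' = 0
E = 25/36, F = 0, G = 9; answer radicand W^2 = 25/36
unnormalised second-form numerators: l = 0, m = 0, n = 2; L = l/sqrt(25/36), and similarly M = m/sqrt(W^2), N = n/sqrt(W^2)
H = (E*n - 2*F*m + G*l) / (2*(EG - F^2)*sqrt(W^2)); E*n - 2*F*m + G*l = 25/18, EG - F^2 = 25/4, so H = (1/9)/sqrt(25/36)

Answer: H = 2/15


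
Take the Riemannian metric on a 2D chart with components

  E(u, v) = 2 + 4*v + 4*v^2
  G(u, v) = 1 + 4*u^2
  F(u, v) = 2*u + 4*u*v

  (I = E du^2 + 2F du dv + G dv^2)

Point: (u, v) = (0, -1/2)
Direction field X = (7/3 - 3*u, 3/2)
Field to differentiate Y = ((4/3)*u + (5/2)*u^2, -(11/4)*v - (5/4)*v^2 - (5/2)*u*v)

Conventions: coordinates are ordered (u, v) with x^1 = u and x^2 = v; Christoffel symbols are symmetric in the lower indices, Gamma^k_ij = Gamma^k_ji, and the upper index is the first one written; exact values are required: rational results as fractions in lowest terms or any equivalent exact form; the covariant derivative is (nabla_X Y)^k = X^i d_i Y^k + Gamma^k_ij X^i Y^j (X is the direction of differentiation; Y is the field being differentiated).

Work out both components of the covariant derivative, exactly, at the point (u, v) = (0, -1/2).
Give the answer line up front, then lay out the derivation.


Answer: (nabla_X Y)^u = 28/9, (nabla_X Y)^v = 2/3

E = 1, F = 0, G = 1 at the point
E_u = 0, E_v = 0, F_u = 0, F_v = 0, G_u = 0, G_v = 0
EG - F^2 = 1;  g^inv = (1) * [[1, 0], [0, 1]]
first-kind symbols [ij,l] = (1/2)(d_i g_jl + d_j g_il - d_l g_ij): [uu,u] = E_u/2 = 0, [uu,v] = F_u - E_v/2 = 0, [uv,u] = E_v/2 = 0, [uv,v] = G_u/2 = 0, [vv,u] = F_v - G_u/2 = 0, [vv,v] = G_v/2 = 0
Gamma^u_ij = (G*[ij,u] - F*[ij,v])/(EG - F^2), Gamma^v_ij = (E*[ij,v] - F*[ij,u])/(EG - F^2)
Gamma_uuu = 0, Gamma_uuv = 0, Gamma_uvv = 0, Gamma_vuu = 0, Gamma_vuv = 0, Gamma_vvv = 0
X = (7/3, 3/2), Y = (0, 17/16) at the point


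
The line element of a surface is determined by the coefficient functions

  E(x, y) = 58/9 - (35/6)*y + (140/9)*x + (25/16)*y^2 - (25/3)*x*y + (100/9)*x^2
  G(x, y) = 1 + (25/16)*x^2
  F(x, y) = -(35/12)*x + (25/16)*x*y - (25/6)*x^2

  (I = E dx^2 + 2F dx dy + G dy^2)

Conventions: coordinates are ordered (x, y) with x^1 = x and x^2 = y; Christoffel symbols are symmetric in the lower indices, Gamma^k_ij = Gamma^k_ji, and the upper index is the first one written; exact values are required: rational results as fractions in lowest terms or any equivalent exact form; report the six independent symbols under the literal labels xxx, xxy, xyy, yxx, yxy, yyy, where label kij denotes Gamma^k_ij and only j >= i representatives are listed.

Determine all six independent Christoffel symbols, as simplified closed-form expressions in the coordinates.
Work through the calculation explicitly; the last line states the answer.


E = 58/9 - (35/6)*y + (140/9)*x + (25/16)*y^2 - (25/3)*x*y + (100/9)*x^2; F = -(35/12)*x + (25/16)*x*y - (25/6)*x^2; G = 1 + (25/16)*x^2
Gamma^k_ij = (1/2) g^{kl} (d_i g_jl + d_j g_il - d_l g_ij), with g^inv = (1/(EG-F^2)) [[G, -F], [-F, E]]
first partials: E_x = 140/9 - (25/3)*y + (200/9)*x, E_y = -35/6 + (25/8)*y - (25/3)*x, F_x = -35/12 + (25/16)*y - (25/3)*x, F_y = (25/16)*x, G_x = (25/8)*x, G_y = 0
D = EG - F^2 = 58/9 - (35/6)*y + (140/9)*x + (25/16)*y^2 - (25/3)*x*y + (1825/144)*x^2
expanded: Gamma^x_xx = (G E_x - 2F F_x + F E_y)/(2D), Gamma^x_xy = (G E_y - F G_x)/(2D), Gamma^x_yy = (2G F_y - G G_x - F G_y)/(2D), Gamma^y_xx = (2E F_x - E E_y - F E_x)/(2D), Gamma^y_xy = (E G_x - F E_y)/(2D), Gamma^y_yy = (E G_y - 2F F_y + F G_x)/(2D); substitute and cancel common factors

Answer: Gamma_xxx = (1600*x - 600*y + 1120)/(1825*x^2 - 1200*x*y + 2240*x + 225*y^2 - 840*y + 928), Gamma_xxy = (-600*x + 225*y - 420)/(1825*x^2 - 1200*x*y + 2240*x + 225*y^2 - 840*y + 928), Gamma_xyy = 0, Gamma_yxx = -600*x/(1825*x^2 - 1200*x*y + 2240*x + 225*y^2 - 840*y + 928), Gamma_yxy = 225*x/(1825*x^2 - 1200*x*y + 2240*x + 225*y^2 - 840*y + 928), Gamma_yyy = 0


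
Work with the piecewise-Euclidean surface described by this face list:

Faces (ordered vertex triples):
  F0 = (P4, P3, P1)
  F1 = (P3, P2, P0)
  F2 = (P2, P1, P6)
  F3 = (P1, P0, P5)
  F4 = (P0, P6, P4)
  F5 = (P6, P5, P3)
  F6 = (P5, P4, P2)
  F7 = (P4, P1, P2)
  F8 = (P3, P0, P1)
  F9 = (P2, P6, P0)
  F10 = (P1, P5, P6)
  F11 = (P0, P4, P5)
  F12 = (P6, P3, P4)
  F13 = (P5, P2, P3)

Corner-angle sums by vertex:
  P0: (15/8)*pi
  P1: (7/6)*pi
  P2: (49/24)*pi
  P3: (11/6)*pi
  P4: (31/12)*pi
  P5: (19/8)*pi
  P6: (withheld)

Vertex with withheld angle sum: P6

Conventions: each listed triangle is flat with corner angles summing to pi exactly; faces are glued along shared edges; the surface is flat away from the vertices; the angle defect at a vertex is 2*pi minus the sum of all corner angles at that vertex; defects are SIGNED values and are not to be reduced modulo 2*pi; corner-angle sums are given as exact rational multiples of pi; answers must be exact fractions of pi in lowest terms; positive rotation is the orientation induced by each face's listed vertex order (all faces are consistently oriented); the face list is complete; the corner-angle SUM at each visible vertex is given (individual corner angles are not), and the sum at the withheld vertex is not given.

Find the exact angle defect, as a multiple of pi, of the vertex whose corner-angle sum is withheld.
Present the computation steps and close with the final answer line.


V = 7, E = 21, F = 14; chi = V - E + F = 0
Gauss-Bonnet: total defect = 2*pi*chi = 0; visible defects sum to pi/8

Answer: defect(P6) = -pi/8


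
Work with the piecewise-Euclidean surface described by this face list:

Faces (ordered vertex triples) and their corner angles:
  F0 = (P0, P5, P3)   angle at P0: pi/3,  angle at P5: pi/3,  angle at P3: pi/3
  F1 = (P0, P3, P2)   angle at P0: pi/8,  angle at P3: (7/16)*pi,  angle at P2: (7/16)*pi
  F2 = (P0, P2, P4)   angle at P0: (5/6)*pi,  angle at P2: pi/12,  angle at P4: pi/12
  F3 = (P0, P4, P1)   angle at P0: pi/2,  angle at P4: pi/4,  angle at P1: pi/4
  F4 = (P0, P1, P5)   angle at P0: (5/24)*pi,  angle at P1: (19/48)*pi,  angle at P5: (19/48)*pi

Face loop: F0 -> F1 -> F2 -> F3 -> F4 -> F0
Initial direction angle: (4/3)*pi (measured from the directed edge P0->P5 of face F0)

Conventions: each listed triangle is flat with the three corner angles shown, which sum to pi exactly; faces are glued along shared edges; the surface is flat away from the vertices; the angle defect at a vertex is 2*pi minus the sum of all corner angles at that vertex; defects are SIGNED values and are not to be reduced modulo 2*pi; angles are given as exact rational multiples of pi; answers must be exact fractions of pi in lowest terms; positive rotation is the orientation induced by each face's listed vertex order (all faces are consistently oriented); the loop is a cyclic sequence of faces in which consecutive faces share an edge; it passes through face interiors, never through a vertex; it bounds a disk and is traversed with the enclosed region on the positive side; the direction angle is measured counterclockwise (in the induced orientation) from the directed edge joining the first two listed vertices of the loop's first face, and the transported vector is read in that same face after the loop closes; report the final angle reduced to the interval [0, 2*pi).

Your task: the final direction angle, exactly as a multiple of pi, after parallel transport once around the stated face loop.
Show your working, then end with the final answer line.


enclosed vertex P0: corner angles sum to 2*pi, defect = 2*pi - 2*pi = 0
summing the enclosed defects onto the initial angle, mod 2*pi in the induced orientation:
final angle = (4/3)*pi + 0 = (4/3)*pi (mod 2*pi)

Answer: final direction angle = (4/3)*pi


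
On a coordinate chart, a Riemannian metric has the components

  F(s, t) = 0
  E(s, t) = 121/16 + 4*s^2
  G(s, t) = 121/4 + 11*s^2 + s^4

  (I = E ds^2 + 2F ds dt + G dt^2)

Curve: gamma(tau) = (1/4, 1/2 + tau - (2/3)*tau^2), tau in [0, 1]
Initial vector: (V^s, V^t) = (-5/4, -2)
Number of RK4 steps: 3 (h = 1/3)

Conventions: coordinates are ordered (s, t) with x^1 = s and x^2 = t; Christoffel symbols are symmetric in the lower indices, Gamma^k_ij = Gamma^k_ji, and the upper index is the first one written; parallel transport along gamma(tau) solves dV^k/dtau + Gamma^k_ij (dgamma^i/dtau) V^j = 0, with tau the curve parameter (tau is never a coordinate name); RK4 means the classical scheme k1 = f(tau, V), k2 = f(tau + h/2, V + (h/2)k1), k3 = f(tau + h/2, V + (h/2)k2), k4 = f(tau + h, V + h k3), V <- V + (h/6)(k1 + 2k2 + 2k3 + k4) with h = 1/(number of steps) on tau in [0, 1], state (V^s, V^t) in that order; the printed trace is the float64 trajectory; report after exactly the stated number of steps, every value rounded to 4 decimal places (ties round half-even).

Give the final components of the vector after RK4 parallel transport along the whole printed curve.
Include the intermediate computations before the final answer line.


gamma'(tau) = (0, 1 - (4/3)*tau); f(tau, V)^k = -Gamma^k_ij(gamma(tau)) gamma'^i(tau) V^j; h = 1/3; intermediate values shown to 6 dp
curve data and Christoffel symbols at the stage parameters:
  tau = 0.000000: gamma = (0.250000, 0.500000), gamma' = (0.000000, 1.000000); Gamma_sss = 0.128000, Gamma_sst = 0.000000, Gamma_stt = -0.356000, Gamma_tss = 0.000000, Gamma_tst = 0.089888, Gamma_ttt = 0.000000
  tau = 0.166667: gamma = (0.250000, 0.648148), gamma' = (0.000000, 0.777778); Gamma_sss = 0.128000, Gamma_sst = 0.000000, Gamma_stt = -0.356000, Gamma_tss = 0.000000, Gamma_tst = 0.089888, Gamma_ttt = 0.000000
  tau = 0.333333: gamma = (0.250000, 0.759259), gamma' = (0.000000, 0.555556); Gamma_sss = 0.128000, Gamma_sst = 0.000000, Gamma_stt = -0.356000, Gamma_tss = 0.000000, Gamma_tst = 0.089888, Gamma_ttt = 0.000000
  tau = 0.500000: gamma = (0.250000, 0.833333), gamma' = (0.000000, 0.333333); Gamma_sss = 0.128000, Gamma_sst = 0.000000, Gamma_stt = -0.356000, Gamma_tss = 0.000000, Gamma_tst = 0.089888, Gamma_ttt = 0.000000
  tau = 0.666667: gamma = (0.250000, 0.870370), gamma' = (0.000000, 0.111111); Gamma_sss = 0.128000, Gamma_sst = 0.000000, Gamma_stt = -0.356000, Gamma_tss = 0.000000, Gamma_tst = 0.089888, Gamma_ttt = 0.000000
  tau = 0.833333: gamma = (0.250000, 0.870370), gamma' = (0.000000, -0.111111); Gamma_sss = 0.128000, Gamma_sst = 0.000000, Gamma_stt = -0.356000, Gamma_tss = 0.000000, Gamma_tst = 0.089888, Gamma_ttt = 0.000000
  tau = 1.000000: gamma = (0.250000, 0.833333), gamma' = (0.000000, -0.333333); Gamma_sss = 0.128000, Gamma_sst = 0.000000, Gamma_stt = -0.356000, Gamma_tss = 0.000000, Gamma_tst = 0.089888, Gamma_ttt = 0.000000
step 0: V^s = -1.2500, V^t = -2.0000
step 1: k1 = (-0.712000, 0.112360), k2 = (-0.548593, 0.095687), k3 = (-0.549362, 0.093783), k4 = (-0.389373, 0.071567); V <- V + (h/6)(k1 + 2k2 + 2k3 + k4): V^s = -1.4332, V^t = -1.9687
step 2: k1 = (-0.389371, 0.071570), k2 = (-0.232207, 0.044886), k3 = (-0.232735, 0.044101), k4 = (-0.077293, 0.015089); V <- V + (h/6)(k1 + 2k2 + 2k3 + k4): V^s = -1.5108, V^t = -1.9540
step 3: k1 = (-0.077293, 0.015089), k2 = (0.077193, -0.015217), k3 = (0.077393, -0.014960), k4 = (0.232470, -0.044494); V <- V + (h/6)(k1 + 2k2 + 2k3 + k4): V^s = -1.4850, V^t = -1.9590

Answer: V^s = -1.4850, V^t = -1.9590
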